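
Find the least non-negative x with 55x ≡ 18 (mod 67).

The inverse of 55 mod 67 is 39 (since 55·39 = 2145 ≡ 1).
So x ≡ 39·18 = 702 ≡ 32 (mod 67).
Check: 55·32 = 1760 = 26·67 + 18.

32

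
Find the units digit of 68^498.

4

The units digit of 68^n cycles with period 4: 8, 4, 2, 6, …
498 mod 4 = 2, so the last digit matches 8^2 = 4.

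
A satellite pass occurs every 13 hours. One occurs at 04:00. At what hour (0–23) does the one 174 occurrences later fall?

174·13 = 2262.
Dividing 2262 by 24 gives quotient 94 and remainder 6.
(4 + 6) mod 24 = 10.

10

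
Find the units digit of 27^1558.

The units digit of 27^n cycles with period 4: 7, 9, 3, 1, …
1558 mod 4 = 2, so the last digit matches 7^2 = 9.

9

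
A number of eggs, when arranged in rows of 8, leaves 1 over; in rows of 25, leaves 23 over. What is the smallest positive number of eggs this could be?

73

x ≡ 1 (mod 8) gives x ∈ {1, 9, 17, 25, 33, 41, 49, 57, …}.
The first of these with x mod 25 = 23 is 73.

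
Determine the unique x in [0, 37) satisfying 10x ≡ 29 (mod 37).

14

The inverse of 10 mod 37 is 26 (since 10·26 = 260 ≡ 1).
Multiplying both sides by 26: x ≡ 26·29 = 754 ≡ 14 (mod 37).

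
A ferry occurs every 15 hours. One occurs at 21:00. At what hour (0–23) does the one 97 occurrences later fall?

12

97·15 = 1455.
1455 mod 24 = 15 (since 60·24 = 1440).
(21 + 15) mod 24 = 12.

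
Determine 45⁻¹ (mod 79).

72

79 = 1·45 + 34
45 = 1·34 + 11
34 = 3·11 + 1
11 = 11·1 + 0
Back-substituting gives 45·72 ≡ 1 (mod 79).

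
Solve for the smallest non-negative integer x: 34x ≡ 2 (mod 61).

The inverse of 34 mod 61 is 9 (since 34·9 = 306 ≡ 1).
Multiplying both sides by 9: x ≡ 9·2 = 18 ≡ 18 (mod 61).
Check: 34·18 = 612 = 10·61 + 2.

18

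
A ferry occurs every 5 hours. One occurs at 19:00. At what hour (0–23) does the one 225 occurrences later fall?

16

225·5 = 1125.
Dividing 1125 by 24 gives quotient 46 and remainder 21.
(19 + 21) mod 24 = 16.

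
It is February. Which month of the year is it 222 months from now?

August

222 − 18·12 = 6, so 222 ≡ 6 (mod 12).
February + 6 months → August.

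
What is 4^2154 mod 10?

6

Powers of 4 mod 10 repeat with period 2: 4, 6.
2154 leaves remainder 0 on division by 2, so 4^2154 ends in 6.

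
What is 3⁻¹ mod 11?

4

11 = 3·3 + 2
3 = 1·2 + 1
2 = 2·1 + 0
Back-substituting gives 3·4 ≡ 1 (mod 11).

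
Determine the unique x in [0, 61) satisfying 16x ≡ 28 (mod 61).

The inverse of 16 mod 61 is 42 (since 16·42 = 672 ≡ 1).
Multiplying both sides by 42: x ≡ 42·28 = 1176 ≡ 17 (mod 61).

17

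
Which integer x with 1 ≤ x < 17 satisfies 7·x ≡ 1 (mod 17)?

7·5 = 35 = 2·17 + 1, so 7⁻¹ ≡ 5 (mod 17).

5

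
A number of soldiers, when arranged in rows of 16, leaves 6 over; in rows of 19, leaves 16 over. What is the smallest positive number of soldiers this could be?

54

Since 19·11 ≡ 1 (mod 16), take x = 16 + 19·((6−16)·11 mod 16) = 16 + 19·2 = 54.
Check: 54 mod 16 = 6, 54 mod 19 = 16.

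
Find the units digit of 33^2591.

The units digit of 33^n cycles with period 4: 3, 9, 7, 1, …
2591 mod 4 = 3, so the last digit matches 3^3 = 7.

7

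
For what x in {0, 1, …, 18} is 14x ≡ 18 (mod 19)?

The inverse of 14 mod 19 is 15 (since 14·15 = 210 ≡ 1).
Multiplying both sides by 15: x ≡ 15·18 = 270 ≡ 4 (mod 19).
Check: 14·4 = 56 = 2·19 + 18.

4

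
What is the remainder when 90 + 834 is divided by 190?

164

Dividing 834 by 190 gives quotient 4 and remainder 74.
(90 + 74) mod 190 = 164.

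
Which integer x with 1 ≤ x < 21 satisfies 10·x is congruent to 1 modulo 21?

21 = 2·10 + 1
10 = 10·1 + 0
Back-substituting gives 10·19 ≡ 1 (mod 21).

19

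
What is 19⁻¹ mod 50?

29

50 = 2·19 + 12
19 = 1·12 + 7
12 = 1·7 + 5
7 = 1·5 + 2
5 = 2·2 + 1
2 = 2·1 + 0
Back-substituting gives 19·29 ≡ 1 (mod 50).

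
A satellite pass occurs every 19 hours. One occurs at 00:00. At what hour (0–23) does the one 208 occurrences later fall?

208·19 = 3952.
3952 = 164·24 + 16, so 3952 mod 24 = 16.
(0 + 16) mod 24 = 16.

16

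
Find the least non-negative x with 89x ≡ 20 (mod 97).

89⁻¹ ≡ 12 (mod 97) because 89·12 = 1068 = 11·97 + 1.
So x ≡ 12·20 = 240 ≡ 46 (mod 97).
Check: 89·46 = 4094 = 42·97 + 20.

46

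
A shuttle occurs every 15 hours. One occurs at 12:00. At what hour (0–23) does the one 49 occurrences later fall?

49·15 = 735.
735 = 30·24 + 15, so 735 mod 24 = 15.
(12 + 15) mod 24 = 3.

3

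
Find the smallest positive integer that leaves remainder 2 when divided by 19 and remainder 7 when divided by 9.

97

x ≡ 7 (mod 9) gives x ∈ {7, 16, 25, 34, 43, 52, 61, 70, …}.
The first of these with x mod 19 = 2 is 97.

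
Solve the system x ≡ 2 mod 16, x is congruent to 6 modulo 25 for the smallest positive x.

306

x ≡ 2 (mod 16) gives x ∈ {2, 18, 34, 50, 66, 82, 98, 114, …}.
The first of these with x mod 25 = 6 is 306.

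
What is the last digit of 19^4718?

1

The units digit of 19^n cycles with period 2: 9, 1, …
4718 leaves remainder 0 on division by 2, so 19^4718 ends in 1.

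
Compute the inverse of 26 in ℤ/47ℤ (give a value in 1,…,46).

38

26·38 = 988 = 21·47 + 1, so 26⁻¹ ≡ 38 (mod 47).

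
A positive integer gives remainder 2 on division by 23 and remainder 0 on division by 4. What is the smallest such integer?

Since 4·6 ≡ 1 (mod 23), take x = 0 + 4·((2−0)·6 mod 23) = 0 + 4·12 = 48.
Check: 48 mod 23 = 2, 48 mod 4 = 0.

48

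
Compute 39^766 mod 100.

61

Successive squares of 39 mod 100: 39^1≡39, 39^2≡21, 39^4≡41, 39^8≡81, 39^16≡61, 39^32≡21, 39^64≡41, 39^128≡81, 39^256≡61, 39^512≡21.
Since 766 = 2 + 4 + 8 + 16 + 32 + 64 + 128 + 512 in binary, 39^766 ≡ 21·41·81·61·21·41·81·21 ≡ 61 (mod 100).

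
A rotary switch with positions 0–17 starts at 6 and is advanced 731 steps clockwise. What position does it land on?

Dividing 731 by 18 gives quotient 40 and remainder 11.
(6 + 11) mod 18 = 17.

17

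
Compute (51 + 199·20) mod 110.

199·20 = 3980.
3980 mod 110 = 20 (since 36·110 = 3960).
(51 + 20) mod 110 = 71.

71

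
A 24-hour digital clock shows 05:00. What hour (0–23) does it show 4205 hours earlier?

4205 mod 24 = 5 (since 175·24 = 4200).
(5 − 5) mod 24 = 0.

0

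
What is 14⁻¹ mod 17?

17 = 1·14 + 3
14 = 4·3 + 2
3 = 1·2 + 1
2 = 2·1 + 0
Back-substituting gives 14·11 ≡ 1 (mod 17).

11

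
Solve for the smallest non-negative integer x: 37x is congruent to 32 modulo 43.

The inverse of 37 mod 43 is 7 (since 37·7 = 259 ≡ 1).
So x ≡ 7·32 = 224 ≡ 9 (mod 43).

9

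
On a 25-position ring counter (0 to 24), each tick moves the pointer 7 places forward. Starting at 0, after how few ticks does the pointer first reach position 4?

22

7⁻¹ ≡ 18 (mod 25) because 7·18 = 126 = 5·25 + 1.
So x ≡ 18·4 = 72 ≡ 22 (mod 25).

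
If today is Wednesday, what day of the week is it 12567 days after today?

Friday

12567 − 1795·7 = 2, so 12567 ≡ 2 (mod 7).
Wednesday + 2 days → Friday.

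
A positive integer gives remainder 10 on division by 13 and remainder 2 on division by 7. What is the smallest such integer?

23

x ≡ 2 (mod 7) gives x ∈ {2, 9, 16, 23}.
The first of these with x mod 13 = 10 is 23.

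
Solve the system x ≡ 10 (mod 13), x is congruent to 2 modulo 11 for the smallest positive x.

x ≡ 2 (mod 11) gives x ∈ {2, 13, 24, 35, 46, 57, 68, 79, …}.
The first of these with x mod 13 = 10 is 101.

101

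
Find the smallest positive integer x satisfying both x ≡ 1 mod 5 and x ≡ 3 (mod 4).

Since 4·4 ≡ 1 (mod 5), take x = 3 + 4·((1−3)·4 mod 5) = 3 + 4·2 = 11.
Check: 11 mod 5 = 1, 11 mod 4 = 3.

11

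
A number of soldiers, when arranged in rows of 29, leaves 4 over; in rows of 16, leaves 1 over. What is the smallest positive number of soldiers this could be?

33

x ≡ 1 (mod 16) gives x ∈ {1, 17, 33}.
The first of these with x mod 29 = 4 is 33.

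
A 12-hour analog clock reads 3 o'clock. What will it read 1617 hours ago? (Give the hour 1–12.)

6

1617 − 134·12 = 9, so 1617 ≡ 9 (mod 12).
3 − 9 → 6 on a 12-hour dial.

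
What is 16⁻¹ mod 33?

33 = 2·16 + 1
16 = 16·1 + 0
Back-substituting gives 16·31 ≡ 1 (mod 33).

31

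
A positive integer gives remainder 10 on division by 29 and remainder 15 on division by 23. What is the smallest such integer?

Since 23·24 ≡ 1 (mod 29), take x = 15 + 23·((10−15)·24 mod 29) = 15 + 23·25 = 590.
Check: 590 mod 29 = 10, 590 mod 23 = 15.

590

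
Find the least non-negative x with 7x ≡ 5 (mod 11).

7

The inverse of 7 mod 11 is 8 (since 7·8 = 56 ≡ 1).
Multiplying both sides by 8: x ≡ 8·5 = 40 ≡ 7 (mod 11).
Check: 7·7 = 49 = 4·11 + 5.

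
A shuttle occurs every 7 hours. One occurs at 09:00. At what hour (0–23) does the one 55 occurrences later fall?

10

55·7 = 385.
385 mod 24 = 1 (since 16·24 = 384).
(9 + 1) mod 24 = 10.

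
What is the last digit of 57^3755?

3

The units digit of 57^n cycles with period 4: 7, 9, 3, 1, …
3755 mod 4 = 3, so the last digit matches 7^3 = 3.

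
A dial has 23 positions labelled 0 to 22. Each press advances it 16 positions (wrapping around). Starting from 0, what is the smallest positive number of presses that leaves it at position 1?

13

23 = 1·16 + 7
16 = 2·7 + 2
7 = 3·2 + 1
2 = 2·1 + 0
Back-substituting gives 16·13 ≡ 1 (mod 23).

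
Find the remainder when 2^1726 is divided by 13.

By repeated squaring mod 13: 2^1≡2, 2^2≡4, 2^4≡3, 2^8≡9, 2^16≡3, 2^32≡9, 2^64≡3, 2^128≡9, 2^256≡3, 2^512≡9, 2^1024≡3.
1726 = 2 + 4 + 8 + 16 + 32 + 128 + 512 + 1024, so 2^1726 ≡ 4·3·9·3·9·9·9·3 ≡ 10 (mod 13).

10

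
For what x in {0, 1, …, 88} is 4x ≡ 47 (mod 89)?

34

4⁻¹ ≡ 67 (mod 89) because 4·67 = 268 = 3·89 + 1.
So x ≡ 67·47 = 3149 ≡ 34 (mod 89).
Check: 4·34 = 136 = 1·89 + 47.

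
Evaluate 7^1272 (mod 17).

16

Square-and-reduce mod 17: 7^1≡7, 7^2≡15, 7^4≡4, 7^8≡16, 7^16≡1, 7^32≡1, 7^64≡1, 7^128≡1, 7^256≡1, 7^512≡1, 7^1024≡1.
Since 1272 = 8 + 16 + 32 + 64 + 128 + 1024 in binary, 7^1272 ≡ 16·1·1·1·1·1 ≡ 16 (mod 17).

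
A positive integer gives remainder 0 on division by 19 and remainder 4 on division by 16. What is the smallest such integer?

228

Since 16·6 ≡ 1 (mod 19), take x = 4 + 16·((0−4)·6 mod 19) = 4 + 16·14 = 228.
Check: 228 mod 19 = 0, 228 mod 16 = 4.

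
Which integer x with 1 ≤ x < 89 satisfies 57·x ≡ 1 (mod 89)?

89 = 1·57 + 32
57 = 1·32 + 25
32 = 1·25 + 7
25 = 3·7 + 4
7 = 1·4 + 3
4 = 1·3 + 1
3 = 3·1 + 0
Back-substituting gives 57·25 ≡ 1 (mod 89).

25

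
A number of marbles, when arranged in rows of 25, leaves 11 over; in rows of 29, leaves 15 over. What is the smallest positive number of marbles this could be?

x ≡ 11 (mod 25) gives x ∈ {11, 36, 61, 86, 111, 136, 161, 186, …}.
The first of these with x mod 29 = 15 is 711.

711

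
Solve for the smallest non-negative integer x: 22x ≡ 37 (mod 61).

22⁻¹ ≡ 25 (mod 61) because 22·25 = 550 = 9·61 + 1.
So x ≡ 25·37 = 925 ≡ 10 (mod 61).

10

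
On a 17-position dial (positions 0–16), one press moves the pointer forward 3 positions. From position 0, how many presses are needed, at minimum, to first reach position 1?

6

17 = 5·3 + 2
3 = 1·2 + 1
2 = 2·1 + 0
Back-substituting gives 3·6 ≡ 1 (mod 17).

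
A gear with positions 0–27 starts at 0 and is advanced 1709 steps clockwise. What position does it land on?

1709 mod 28 = 1 (since 61·28 = 1708).
(0 + 1) mod 28 = 1.

1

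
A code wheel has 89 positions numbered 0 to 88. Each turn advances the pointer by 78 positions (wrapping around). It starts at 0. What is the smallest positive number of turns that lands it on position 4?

32

78⁻¹ ≡ 8 (mod 89) because 78·8 = 624 = 7·89 + 1.
So x ≡ 8·4 = 32 ≡ 32 (mod 89).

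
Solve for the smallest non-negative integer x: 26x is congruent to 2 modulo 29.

9

The inverse of 26 mod 29 is 19 (since 26·19 = 494 ≡ 1).
Multiplying both sides by 19: x ≡ 19·2 = 38 ≡ 9 (mod 29).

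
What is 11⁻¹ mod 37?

27

37 = 3·11 + 4
11 = 2·4 + 3
4 = 1·3 + 1
3 = 3·1 + 0
Back-substituting gives 11·27 ≡ 1 (mod 37).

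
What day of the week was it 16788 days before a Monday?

Saturday

Dividing 16788 by 7 gives quotient 2398 and remainder 2.
Monday − 2 days → Saturday.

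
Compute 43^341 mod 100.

43

Successive squares of 43 mod 100: 43^1≡43, 43^2≡49, 43^4≡1, 43^8≡1, 43^16≡1, 43^32≡1, 43^64≡1, 43^128≡1, 43^256≡1.
Since 341 = 1 + 4 + 16 + 64 + 256 in binary, 43^341 ≡ 43·1·1·1·1 ≡ 43 (mod 100).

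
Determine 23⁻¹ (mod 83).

65

23·65 = 1495 = 18·83 + 1, so 23⁻¹ ≡ 65 (mod 83).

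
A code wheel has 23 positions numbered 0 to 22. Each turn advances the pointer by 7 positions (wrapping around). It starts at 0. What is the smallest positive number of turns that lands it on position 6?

14

The inverse of 7 mod 23 is 10 (since 7·10 = 70 ≡ 1).
Multiplying both sides by 10: x ≡ 10·6 = 60 ≡ 14 (mod 23).
Check: 7·14 = 98 = 4·23 + 6.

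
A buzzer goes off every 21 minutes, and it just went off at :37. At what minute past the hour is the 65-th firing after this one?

22

65·21 = 1365.
1365 = 22·60 + 45, so 1365 mod 60 = 45.
(37 + 45) mod 60 = 22.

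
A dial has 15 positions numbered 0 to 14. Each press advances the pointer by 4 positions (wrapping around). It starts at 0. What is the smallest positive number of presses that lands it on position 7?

4⁻¹ ≡ 4 (mod 15) because 4·4 = 16 = 1·15 + 1.
So x ≡ 4·7 = 28 ≡ 13 (mod 15).

13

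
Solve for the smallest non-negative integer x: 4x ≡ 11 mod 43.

35

4⁻¹ ≡ 11 (mod 43) because 4·11 = 44 = 1·43 + 1.
Multiplying both sides by 11: x ≡ 11·11 = 121 ≡ 35 (mod 43).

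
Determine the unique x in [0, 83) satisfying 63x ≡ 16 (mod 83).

49

The inverse of 63 mod 83 is 29 (since 63·29 = 1827 ≡ 1).
So x ≡ 29·16 = 464 ≡ 49 (mod 83).
Check: 63·49 = 3087 = 37·83 + 16.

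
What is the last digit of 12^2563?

8

Powers of 2 mod 10 repeat with period 4: 2, 4, 8, 6.
2563 mod 4 = 3, so the last digit matches 2^3 = 8.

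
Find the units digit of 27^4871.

Last digits of 7^n: 7, 9, 3, 1 (period 4).
4871 mod 4 = 3, so the last digit matches 7^3 = 3.

3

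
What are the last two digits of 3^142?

09

Successive squares of 3 mod 100: 3^1≡3, 3^2≡9, 3^4≡81, 3^8≡61, 3^16≡21, 3^32≡41, 3^64≡81, 3^128≡61.
142 = 2 + 4 + 8 + 128, so 3^142 ≡ 9·81·61·61 ≡ 9 (mod 100).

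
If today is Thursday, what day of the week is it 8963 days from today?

Dividing 8963 by 7 gives quotient 1280 and remainder 3.
Thursday + 3 days → Sunday.

Sunday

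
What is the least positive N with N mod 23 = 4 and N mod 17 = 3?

326

x ≡ 3 (mod 17) gives x ∈ {3, 20, 37, 54, 71, 88, 105, 122, …}.
The first of these with x mod 23 = 4 is 326.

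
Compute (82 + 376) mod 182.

94

376 mod 182 = 12 (since 2·182 = 364).
(82 + 12) mod 182 = 94.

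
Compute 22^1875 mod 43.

Successive squares of 22 mod 43: 22^1≡22, 22^2≡11, 22^4≡35, 22^8≡21, 22^16≡11, 22^32≡35, 22^64≡21, 22^128≡11, 22^256≡35, 22^512≡21, 22^1024≡11.
1875 = 1 + 2 + 16 + 64 + 256 + 512 + 1024, so 22^1875 ≡ 22·11·11·21·35·21·11 ≡ 2 (mod 43).

2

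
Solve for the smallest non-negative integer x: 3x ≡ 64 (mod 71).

3⁻¹ ≡ 24 (mod 71) because 3·24 = 72 = 1·71 + 1.
Multiplying both sides by 24: x ≡ 24·64 = 1536 ≡ 45 (mod 71).

45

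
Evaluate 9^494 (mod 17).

By repeated squaring mod 17: 9^1≡9, 9^2≡13, 9^4≡16, 9^8≡1, 9^16≡1, 9^32≡1, 9^64≡1, 9^128≡1, 9^256≡1.
Since 494 = 2 + 4 + 8 + 32 + 64 + 128 + 256 in binary, 9^494 ≡ 13·16·1·1·1·1·1 ≡ 4 (mod 17).

4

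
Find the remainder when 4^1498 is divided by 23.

By repeated squaring mod 23: 4^1≡4, 4^2≡16, 4^4≡3, 4^8≡9, 4^16≡12, 4^32≡6, 4^64≡13, 4^128≡8, 4^256≡18, 4^512≡2, 4^1024≡4.
1498 = 2 + 8 + 16 + 64 + 128 + 256 + 1024, so 4^1498 ≡ 16·9·12·13·8·18·4 ≡ 16 (mod 23).

16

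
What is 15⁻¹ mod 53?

53 = 3·15 + 8
15 = 1·8 + 7
8 = 1·7 + 1
7 = 7·1 + 0
Back-substituting gives 15·46 ≡ 1 (mod 53).

46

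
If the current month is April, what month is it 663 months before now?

January

Dividing 663 by 12 gives quotient 55 and remainder 3.
April − 3 months → January.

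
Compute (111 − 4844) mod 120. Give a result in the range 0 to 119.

4844 mod 120 = 44 (since 40·120 = 4800).
(111 − 44) mod 120 = 67.

67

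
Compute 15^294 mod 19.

11

Square-and-reduce mod 19: 15^1≡15, 15^2≡16, 15^4≡9, 15^8≡5, 15^16≡6, 15^32≡17, 15^64≡4, 15^128≡16, 15^256≡9.
Since 294 = 2 + 4 + 32 + 256 in binary, 15^294 ≡ 16·9·17·9 ≡ 11 (mod 19).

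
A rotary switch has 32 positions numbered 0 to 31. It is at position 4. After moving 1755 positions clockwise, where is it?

31

1755 − 54·32 = 27, so 1755 ≡ 27 (mod 32).
(4 + 27) mod 32 = 31.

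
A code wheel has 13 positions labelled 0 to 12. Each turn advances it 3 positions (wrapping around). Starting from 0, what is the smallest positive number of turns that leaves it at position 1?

3·9 = 27 = 2·13 + 1, so 3⁻¹ ≡ 9 (mod 13).

9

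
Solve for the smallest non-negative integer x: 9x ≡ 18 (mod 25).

2

The inverse of 9 mod 25 is 14 (since 9·14 = 126 ≡ 1).
So x ≡ 14·18 = 252 ≡ 2 (mod 25).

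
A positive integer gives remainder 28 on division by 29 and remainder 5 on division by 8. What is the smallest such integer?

x ≡ 5 (mod 8) gives x ∈ {5, 13, 21, 29, 37, 45, 53, 61, …}.
The first of these with x mod 29 = 28 is 173.

173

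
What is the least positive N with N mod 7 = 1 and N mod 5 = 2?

22

x ≡ 2 (mod 5) gives x ∈ {2, 7, 12, 17, 22}.
The first of these with x mod 7 = 1 is 22.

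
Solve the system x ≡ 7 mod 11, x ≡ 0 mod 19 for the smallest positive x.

x ≡ 7 (mod 11) gives x ∈ {7, 18, 29, 40, 51, 62, 73, 84, …}.
The first of these with x mod 19 = 0 is 95.

95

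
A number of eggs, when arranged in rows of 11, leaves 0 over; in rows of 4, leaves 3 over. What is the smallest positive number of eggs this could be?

x ≡ 3 (mod 4) gives x ∈ {3, 7, 11}.
The first of these with x mod 11 = 0 is 11.

11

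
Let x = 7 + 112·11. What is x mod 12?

112·11 = 1232.
1232 − 102·12 = 8, so 1232 ≡ 8 (mod 12).
(7 + 8) mod 12 = 3.

3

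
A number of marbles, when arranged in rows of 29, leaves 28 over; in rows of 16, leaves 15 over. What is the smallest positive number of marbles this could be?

x ≡ 15 (mod 16) gives x ∈ {15, 31, 47, 63, 79, 95, 111, 127, …}.
The first of these with x mod 29 = 28 is 463.

463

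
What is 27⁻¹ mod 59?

35

59 = 2·27 + 5
27 = 5·5 + 2
5 = 2·2 + 1
2 = 2·1 + 0
Back-substituting gives 27·35 ≡ 1 (mod 59).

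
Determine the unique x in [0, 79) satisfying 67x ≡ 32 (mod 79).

50

67⁻¹ ≡ 46 (mod 79) because 67·46 = 3082 = 39·79 + 1.
So x ≡ 46·32 = 1472 ≡ 50 (mod 79).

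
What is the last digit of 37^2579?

Last digits of 7^n: 7, 9, 3, 1 (period 4).
2579 leaves remainder 3 on division by 4, so 37^2579 ends in 3.

3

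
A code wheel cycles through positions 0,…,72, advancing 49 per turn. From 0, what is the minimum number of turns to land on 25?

2

49⁻¹ ≡ 3 (mod 73) because 49·3 = 147 = 2·73 + 1.
So x ≡ 3·25 = 75 ≡ 2 (mod 73).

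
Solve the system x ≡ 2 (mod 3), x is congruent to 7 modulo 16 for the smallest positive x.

x ≡ 2 (mod 3) gives x ∈ {2, 5, 8, 11, 14, 17, 20, 23}.
The first of these with x mod 16 = 7 is 23.

23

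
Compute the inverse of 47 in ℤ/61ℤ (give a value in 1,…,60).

13

47·13 = 611 = 10·61 + 1, so 47⁻¹ ≡ 13 (mod 61).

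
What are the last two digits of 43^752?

Square-and-reduce mod 100: 43^1≡43, 43^2≡49, 43^4≡1, 43^8≡1, 43^16≡1, 43^32≡1, 43^64≡1, 43^128≡1, 43^256≡1, 43^512≡1.
752 = 16 + 32 + 64 + 128 + 512, so 43^752 ≡ 1·1·1·1·1 ≡ 1 (mod 100).

01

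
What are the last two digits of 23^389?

Successive squares of 23 mod 100: 23^1≡23, 23^2≡29, 23^4≡41, 23^8≡81, 23^16≡61, 23^32≡21, 23^64≡41, 23^128≡81, 23^256≡61.
389 = 1 + 4 + 128 + 256, so 23^389 ≡ 23·41·81·61 ≡ 63 (mod 100).

63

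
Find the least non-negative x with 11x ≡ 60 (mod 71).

The inverse of 11 mod 71 is 13 (since 11·13 = 143 ≡ 1).
So x ≡ 13·60 = 780 ≡ 70 (mod 71).

70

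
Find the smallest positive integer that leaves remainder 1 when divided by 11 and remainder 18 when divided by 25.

243

Since 25·4 ≡ 1 (mod 11), take x = 18 + 25·((1−18)·4 mod 11) = 18 + 25·9 = 243.
Check: 243 mod 11 = 1, 243 mod 25 = 18.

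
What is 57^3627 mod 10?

3

Last digits of 7^n: 7, 9, 3, 1 (period 4).
3627 leaves remainder 3 on division by 4, so 57^3627 ends in 3.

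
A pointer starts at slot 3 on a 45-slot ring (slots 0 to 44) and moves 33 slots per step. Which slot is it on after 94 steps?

94·33 = 3102.
3102 mod 45 = 42 (since 68·45 = 3060).
(3 + 42) mod 45 = 0.

0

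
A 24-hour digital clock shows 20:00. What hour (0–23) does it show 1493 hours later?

1493 = 62·24 + 5, so 1493 mod 24 = 5.
(20 + 5) mod 24 = 1.

1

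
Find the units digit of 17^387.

Powers of 7 mod 10 repeat with period 4: 7, 9, 3, 1.
387 mod 4 = 3, so the last digit matches 7^3 = 3.

3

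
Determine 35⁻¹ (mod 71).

71 = 2·35 + 1
35 = 35·1 + 0
Back-substituting gives 35·69 ≡ 1 (mod 71).

69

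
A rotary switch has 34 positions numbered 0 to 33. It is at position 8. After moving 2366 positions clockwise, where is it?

2366 = 69·34 + 20, so 2366 mod 34 = 20.
(8 + 20) mod 34 = 28.

28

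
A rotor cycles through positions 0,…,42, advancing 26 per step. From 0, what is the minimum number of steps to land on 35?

3

The inverse of 26 mod 43 is 5 (since 26·5 = 130 ≡ 1).
So x ≡ 5·35 = 175 ≡ 3 (mod 43).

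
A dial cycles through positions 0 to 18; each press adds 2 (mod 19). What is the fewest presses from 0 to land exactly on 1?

10

19 = 9·2 + 1
2 = 2·1 + 0
Back-substituting gives 2·10 ≡ 1 (mod 19).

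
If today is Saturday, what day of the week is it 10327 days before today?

Thursday

10327 − 1475·7 = 2, so 10327 ≡ 2 (mod 7).
Saturday − 2 days → Thursday.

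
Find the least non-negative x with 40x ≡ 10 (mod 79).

The inverse of 40 mod 79 is 2 (since 40·2 = 80 ≡ 1).
So x ≡ 2·10 = 20 ≡ 20 (mod 79).

20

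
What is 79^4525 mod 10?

9

The units digit of 79^n cycles with period 2: 9, 1, …
4525 leaves remainder 1 on division by 2, so 79^4525 ends in 9.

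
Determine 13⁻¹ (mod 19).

19 = 1·13 + 6
13 = 2·6 + 1
6 = 6·1 + 0
Back-substituting gives 13·3 ≡ 1 (mod 19).

3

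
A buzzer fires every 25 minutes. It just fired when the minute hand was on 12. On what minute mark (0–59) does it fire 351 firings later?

27

351·25 = 8775.
8775 = 146·60 + 15, so 8775 mod 60 = 15.
(12 + 15) mod 60 = 27.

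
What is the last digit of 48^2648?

Powers of 8 mod 10 repeat with period 4: 8, 4, 2, 6.
2648 leaves remainder 0 on division by 4, so 48^2648 ends in 6.

6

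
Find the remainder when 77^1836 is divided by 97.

Square-and-reduce mod 97: 77^1≡77, 77^2≡12, 77^4≡47, 77^8≡75, 77^16≡96, 77^32≡1, 77^64≡1, 77^128≡1, 77^256≡1, 77^512≡1, 77^1024≡1.
1836 = 4 + 8 + 32 + 256 + 512 + 1024, so 77^1836 ≡ 47·75·1·1·1·1 ≡ 33 (mod 97).

33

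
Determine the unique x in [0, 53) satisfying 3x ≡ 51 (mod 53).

17

The inverse of 3 mod 53 is 18 (since 3·18 = 54 ≡ 1).
So x ≡ 18·51 = 918 ≡ 17 (mod 53).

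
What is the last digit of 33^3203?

The units digit of 33^n cycles with period 4: 3, 9, 7, 1, …
3203 leaves remainder 3 on division by 4, so 33^3203 ends in 7.

7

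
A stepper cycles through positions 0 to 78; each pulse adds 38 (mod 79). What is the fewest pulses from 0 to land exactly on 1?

38·52 = 1976 = 25·79 + 1, so 38⁻¹ ≡ 52 (mod 79).

52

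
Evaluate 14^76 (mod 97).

Successive squares of 14 mod 97: 14^1≡14, 14^2≡2, 14^4≡4, 14^8≡16, 14^16≡62, 14^32≡61, 14^64≡35.
76 = 4 + 8 + 64, so 14^76 ≡ 4·16·35 ≡ 9 (mod 97).

9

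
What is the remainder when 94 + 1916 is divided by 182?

8

1916 mod 182 = 96 (since 10·182 = 1820).
(94 + 96) mod 182 = 8.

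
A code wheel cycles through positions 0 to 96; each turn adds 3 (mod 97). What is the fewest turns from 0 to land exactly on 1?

97 = 32·3 + 1
3 = 3·1 + 0
Back-substituting gives 3·65 ≡ 1 (mod 97).

65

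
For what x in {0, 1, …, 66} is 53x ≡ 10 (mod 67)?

28

53⁻¹ ≡ 43 (mod 67) because 53·43 = 2279 = 34·67 + 1.
So x ≡ 43·10 = 430 ≡ 28 (mod 67).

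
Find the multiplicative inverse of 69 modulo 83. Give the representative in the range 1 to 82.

83 = 1·69 + 14
69 = 4·14 + 13
14 = 1·13 + 1
13 = 13·1 + 0
Back-substituting gives 69·77 ≡ 1 (mod 83).

77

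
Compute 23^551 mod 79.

Successive squares of 23 mod 79: 23^1≡23, 23^2≡55, 23^4≡23, 23^8≡55, 23^16≡23, 23^32≡55, 23^64≡23, 23^128≡55, 23^256≡23, 23^512≡55.
Since 551 = 1 + 2 + 4 + 32 + 512 in binary, 23^551 ≡ 23·55·23·55·55 ≡ 55 (mod 79).

55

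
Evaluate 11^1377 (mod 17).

11

Successive squares of 11 mod 17: 11^1≡11, 11^2≡2, 11^4≡4, 11^8≡16, 11^16≡1, 11^32≡1, 11^64≡1, 11^128≡1, 11^256≡1, 11^512≡1, 11^1024≡1.
1377 = 1 + 32 + 64 + 256 + 1024, so 11^1377 ≡ 11·1·1·1·1 ≡ 11 (mod 17).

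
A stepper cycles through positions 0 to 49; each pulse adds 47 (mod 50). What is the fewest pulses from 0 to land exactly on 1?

47·33 = 1551 = 31·50 + 1, so 47⁻¹ ≡ 33 (mod 50).

33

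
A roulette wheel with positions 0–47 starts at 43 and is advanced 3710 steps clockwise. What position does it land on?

9

3710 mod 48 = 14 (since 77·48 = 3696).
(43 + 14) mod 48 = 9.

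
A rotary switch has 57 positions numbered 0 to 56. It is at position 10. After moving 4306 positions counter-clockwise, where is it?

36

4306 mod 57 = 31 (since 75·57 = 4275).
(10 − 31) mod 57 = 36.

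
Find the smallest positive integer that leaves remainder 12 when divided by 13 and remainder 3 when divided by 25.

x ≡ 12 (mod 13) gives x ∈ {12, 25, 38, 51, 64, 77, 90, 103}.
The first of these with x mod 25 = 3 is 103.

103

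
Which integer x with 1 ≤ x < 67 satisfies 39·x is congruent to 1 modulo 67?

67 = 1·39 + 28
39 = 1·28 + 11
28 = 2·11 + 6
11 = 1·6 + 5
6 = 1·5 + 1
5 = 5·1 + 0
Back-substituting gives 39·55 ≡ 1 (mod 67).

55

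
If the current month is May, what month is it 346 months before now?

July

346 = 28·12 + 10, so 346 mod 12 = 10.
May − 10 months → July.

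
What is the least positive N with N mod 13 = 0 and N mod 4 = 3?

39

x ≡ 3 (mod 4) gives x ∈ {3, 7, 11, 15, 19, 23, 27, 31, …}.
The first of these with x mod 13 = 0 is 39.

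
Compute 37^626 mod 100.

9

Square-and-reduce mod 100: 37^1≡37, 37^2≡69, 37^4≡61, 37^8≡21, 37^16≡41, 37^32≡81, 37^64≡61, 37^128≡21, 37^256≡41, 37^512≡81.
626 = 2 + 16 + 32 + 64 + 512, so 37^626 ≡ 69·41·81·61·81 ≡ 9 (mod 100).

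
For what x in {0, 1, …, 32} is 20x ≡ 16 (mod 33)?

14

20⁻¹ ≡ 5 (mod 33) because 20·5 = 100 = 3·33 + 1.
So x ≡ 5·16 = 80 ≡ 14 (mod 33).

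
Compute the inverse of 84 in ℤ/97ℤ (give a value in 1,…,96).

82

84·82 = 6888 = 71·97 + 1, so 84⁻¹ ≡ 82 (mod 97).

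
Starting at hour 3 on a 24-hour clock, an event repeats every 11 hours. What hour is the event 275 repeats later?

4

275·11 = 3025.
Dividing 3025 by 24 gives quotient 126 and remainder 1.
(3 + 1) mod 24 = 4.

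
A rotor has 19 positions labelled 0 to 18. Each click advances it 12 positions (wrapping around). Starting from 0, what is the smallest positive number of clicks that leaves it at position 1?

12·8 = 96 = 5·19 + 1, so 12⁻¹ ≡ 8 (mod 19).

8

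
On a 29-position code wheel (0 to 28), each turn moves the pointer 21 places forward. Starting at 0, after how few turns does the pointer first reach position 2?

21⁻¹ ≡ 18 (mod 29) because 21·18 = 378 = 13·29 + 1.
So x ≡ 18·2 = 36 ≡ 7 (mod 29).

7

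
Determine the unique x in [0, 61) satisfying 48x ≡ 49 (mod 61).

15

The inverse of 48 mod 61 is 14 (since 48·14 = 672 ≡ 1).
Multiplying both sides by 14: x ≡ 14·49 = 686 ≡ 15 (mod 61).
Check: 48·15 = 720 = 11·61 + 49.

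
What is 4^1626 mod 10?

The units digit of 4^n cycles with period 2: 4, 6, …
1626 leaves remainder 0 on division by 2, so 4^1626 ends in 6.

6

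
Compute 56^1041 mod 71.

13

Successive squares of 56 mod 71: 56^1≡56, 56^2≡12, 56^4≡2, 56^8≡4, 56^16≡16, 56^32≡43, 56^64≡3, 56^128≡9, 56^256≡10, 56^512≡29, 56^1024≡60.
Since 1041 = 1 + 16 + 1024 in binary, 56^1041 ≡ 56·16·60 ≡ 13 (mod 71).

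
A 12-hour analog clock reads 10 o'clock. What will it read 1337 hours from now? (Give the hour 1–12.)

Dividing 1337 by 12 gives quotient 111 and remainder 5.
10 + 5 → 3 on a 12-hour dial.

3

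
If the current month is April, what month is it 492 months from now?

April

492 mod 12 = 0 (since 41·12 = 492).
April + 0 months → April.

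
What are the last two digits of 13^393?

53

Successive squares of 13 mod 100: 13^1≡13, 13^2≡69, 13^4≡61, 13^8≡21, 13^16≡41, 13^32≡81, 13^64≡61, 13^128≡21, 13^256≡41.
Since 393 = 1 + 8 + 128 + 256 in binary, 13^393 ≡ 13·21·21·41 ≡ 53 (mod 100).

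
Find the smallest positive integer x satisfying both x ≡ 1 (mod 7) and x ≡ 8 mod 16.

8

x ≡ 1 (mod 7) gives x ∈ {1, 8}.
The first of these with x mod 16 = 8 is 8.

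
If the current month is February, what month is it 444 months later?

Dividing 444 by 12 gives quotient 37 and remainder 0.
February + 0 months → February.

February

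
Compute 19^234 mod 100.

Square-and-reduce mod 100: 19^1≡19, 19^2≡61, 19^4≡21, 19^8≡41, 19^16≡81, 19^32≡61, 19^64≡21, 19^128≡41.
234 = 2 + 8 + 32 + 64 + 128, so 19^234 ≡ 61·41·61·21·41 ≡ 21 (mod 100).

21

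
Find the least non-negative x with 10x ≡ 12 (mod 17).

10⁻¹ ≡ 12 (mod 17) because 10·12 = 120 = 7·17 + 1.
Multiplying both sides by 12: x ≡ 12·12 = 144 ≡ 8 (mod 17).

8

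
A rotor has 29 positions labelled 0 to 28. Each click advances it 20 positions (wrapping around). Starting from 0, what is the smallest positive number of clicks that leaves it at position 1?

16

29 = 1·20 + 9
20 = 2·9 + 2
9 = 4·2 + 1
2 = 2·1 + 0
Back-substituting gives 20·16 ≡ 1 (mod 29).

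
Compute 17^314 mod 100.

By repeated squaring mod 100: 17^1≡17, 17^2≡89, 17^4≡21, 17^8≡41, 17^16≡81, 17^32≡61, 17^64≡21, 17^128≡41, 17^256≡81.
Since 314 = 2 + 8 + 16 + 32 + 256 in binary, 17^314 ≡ 89·41·81·61·81 ≡ 29 (mod 100).

29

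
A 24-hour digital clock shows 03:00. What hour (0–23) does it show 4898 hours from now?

5

Dividing 4898 by 24 gives quotient 204 and remainder 2.
(3 + 2) mod 24 = 5.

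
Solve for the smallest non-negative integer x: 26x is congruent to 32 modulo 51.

26⁻¹ ≡ 2 (mod 51) because 26·2 = 52 = 1·51 + 1.
Multiplying both sides by 2: x ≡ 2·32 = 64 ≡ 13 (mod 51).
Check: 26·13 = 338 = 6·51 + 32.

13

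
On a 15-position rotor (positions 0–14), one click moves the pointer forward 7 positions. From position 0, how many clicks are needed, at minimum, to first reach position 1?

7·13 = 91 = 6·15 + 1, so 7⁻¹ ≡ 13 (mod 15).

13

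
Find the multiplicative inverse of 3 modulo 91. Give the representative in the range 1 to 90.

91 = 30·3 + 1
3 = 3·1 + 0
Back-substituting gives 3·61 ≡ 1 (mod 91).

61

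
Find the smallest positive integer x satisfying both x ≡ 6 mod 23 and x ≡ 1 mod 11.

144

x ≡ 1 (mod 11) gives x ∈ {1, 12, 23, 34, 45, 56, 67, 78, …}.
The first of these with x mod 23 = 6 is 144.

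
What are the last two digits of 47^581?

Square-and-reduce mod 100: 47^1≡47, 47^2≡9, 47^4≡81, 47^8≡61, 47^16≡21, 47^32≡41, 47^64≡81, 47^128≡61, 47^256≡21, 47^512≡41.
581 = 1 + 4 + 64 + 512, so 47^581 ≡ 47·81·81·41 ≡ 47 (mod 100).

47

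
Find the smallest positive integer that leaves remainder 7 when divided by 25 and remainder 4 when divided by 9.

Since 9·14 ≡ 1 (mod 25), take x = 4 + 9·((7−4)·14 mod 25) = 4 + 9·17 = 157.
Check: 157 mod 25 = 7, 157 mod 9 = 4.

157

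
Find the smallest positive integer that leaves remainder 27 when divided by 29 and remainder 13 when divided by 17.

x ≡ 13 (mod 17) gives x ∈ {13, 30, 47, 64, 81, 98, 115, 132, …}.
The first of these with x mod 29 = 27 is 404.

404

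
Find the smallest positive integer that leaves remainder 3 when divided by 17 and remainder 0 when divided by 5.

20

Since 5·7 ≡ 1 (mod 17), take x = 0 + 5·((3−0)·7 mod 17) = 0 + 5·4 = 20.
Check: 20 mod 17 = 3, 20 mod 5 = 0.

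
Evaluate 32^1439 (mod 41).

9

Square-and-reduce mod 41: 32^1≡32, 32^2≡40, 32^4≡1, 32^8≡1, 32^16≡1, 32^32≡1, 32^64≡1, 32^128≡1, 32^256≡1, 32^512≡1, 32^1024≡1.
1439 = 1 + 2 + 4 + 8 + 16 + 128 + 256 + 1024, so 32^1439 ≡ 32·40·1·1·1·1·1·1 ≡ 9 (mod 41).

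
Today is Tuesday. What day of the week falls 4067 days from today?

Tuesday

4067 mod 7 = 0 (since 581·7 = 4067).
Tuesday + 0 days → Tuesday.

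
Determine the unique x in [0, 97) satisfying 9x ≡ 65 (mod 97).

9⁻¹ ≡ 54 (mod 97) because 9·54 = 486 = 5·97 + 1.
So x ≡ 54·65 = 3510 ≡ 18 (mod 97).

18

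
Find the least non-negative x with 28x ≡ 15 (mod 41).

2

The inverse of 28 mod 41 is 22 (since 28·22 = 616 ≡ 1).
Multiplying both sides by 22: x ≡ 22·15 = 330 ≡ 2 (mod 41).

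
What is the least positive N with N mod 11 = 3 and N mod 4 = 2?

x ≡ 2 (mod 4) gives x ∈ {2, 6, 10, 14}.
The first of these with x mod 11 = 3 is 14.

14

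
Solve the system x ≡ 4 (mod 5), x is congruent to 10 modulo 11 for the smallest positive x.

54

Since 11·1 ≡ 1 (mod 5), take x = 10 + 11·((4−10)·1 mod 5) = 10 + 11·4 = 54.
Check: 54 mod 5 = 4, 54 mod 11 = 10.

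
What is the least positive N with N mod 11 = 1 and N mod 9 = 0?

45

x ≡ 0 (mod 9) gives x ∈ {0, 9, 18, 27, 36, 45}.
The first of these with x mod 11 = 1 is 45.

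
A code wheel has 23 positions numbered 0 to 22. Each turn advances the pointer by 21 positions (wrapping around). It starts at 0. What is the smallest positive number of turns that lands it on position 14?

16

21⁻¹ ≡ 11 (mod 23) because 21·11 = 231 = 10·23 + 1.
So x ≡ 11·14 = 154 ≡ 16 (mod 23).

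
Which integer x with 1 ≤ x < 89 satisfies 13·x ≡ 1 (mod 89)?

48

89 = 6·13 + 11
13 = 1·11 + 2
11 = 5·2 + 1
2 = 2·1 + 0
Back-substituting gives 13·48 ≡ 1 (mod 89).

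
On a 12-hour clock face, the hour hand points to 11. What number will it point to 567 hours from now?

Dividing 567 by 12 gives quotient 47 and remainder 3.
11 + 3 → 2 on a 12-hour dial.

2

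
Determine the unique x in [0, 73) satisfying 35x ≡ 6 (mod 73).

69

35⁻¹ ≡ 48 (mod 73) because 35·48 = 1680 = 23·73 + 1.
Multiplying both sides by 48: x ≡ 48·6 = 288 ≡ 69 (mod 73).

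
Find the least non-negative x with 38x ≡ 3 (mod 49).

38⁻¹ ≡ 40 (mod 49) because 38·40 = 1520 = 31·49 + 1.
So x ≡ 40·3 = 120 ≡ 22 (mod 49).
Check: 38·22 = 836 = 17·49 + 3.

22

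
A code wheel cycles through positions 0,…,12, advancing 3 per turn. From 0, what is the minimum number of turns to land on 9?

3

3⁻¹ ≡ 9 (mod 13) because 3·9 = 27 = 2·13 + 1.
So x ≡ 9·9 = 81 ≡ 3 (mod 13).
Check: 3·3 = 9 = 0·13 + 9.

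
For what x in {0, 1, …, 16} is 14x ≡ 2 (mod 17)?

5

14⁻¹ ≡ 11 (mod 17) because 14·11 = 154 = 9·17 + 1.
Multiplying both sides by 11: x ≡ 11·2 = 22 ≡ 5 (mod 17).
Check: 14·5 = 70 = 4·17 + 2.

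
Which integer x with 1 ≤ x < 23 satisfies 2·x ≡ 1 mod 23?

2·12 = 24 = 1·23 + 1, so 2⁻¹ ≡ 12 (mod 23).

12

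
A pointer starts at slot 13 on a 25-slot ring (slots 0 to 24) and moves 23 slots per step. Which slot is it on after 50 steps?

13

50·23 = 1150.
1150 = 46·25 + 0, so 1150 mod 25 = 0.
(13 + 0) mod 25 = 13.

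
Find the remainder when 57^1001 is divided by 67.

38

Successive squares of 57 mod 67: 57^1≡57, 57^2≡33, 57^4≡17, 57^8≡21, 57^16≡39, 57^32≡47, 57^64≡65, 57^128≡4, 57^256≡16, 57^512≡55.
Since 1001 = 1 + 8 + 32 + 64 + 128 + 256 + 512 in binary, 57^1001 ≡ 57·21·47·65·4·16·55 ≡ 38 (mod 67).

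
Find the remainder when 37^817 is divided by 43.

37

By repeated squaring mod 43: 37^1≡37, 37^2≡36, 37^4≡6, 37^8≡36, 37^16≡6, 37^32≡36, 37^64≡6, 37^128≡36, 37^256≡6, 37^512≡36.
Since 817 = 1 + 16 + 32 + 256 + 512 in binary, 37^817 ≡ 37·6·36·6·36 ≡ 37 (mod 43).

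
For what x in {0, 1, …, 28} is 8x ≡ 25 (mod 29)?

14

8⁻¹ ≡ 11 (mod 29) because 8·11 = 88 = 3·29 + 1.
Multiplying both sides by 11: x ≡ 11·25 = 275 ≡ 14 (mod 29).
Check: 8·14 = 112 = 3·29 + 25.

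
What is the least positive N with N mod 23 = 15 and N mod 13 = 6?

84

Since 13·16 ≡ 1 (mod 23), take x = 6 + 13·((15−6)·16 mod 23) = 6 + 13·6 = 84.
Check: 84 mod 23 = 15, 84 mod 13 = 6.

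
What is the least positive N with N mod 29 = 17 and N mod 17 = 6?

278

x ≡ 6 (mod 17) gives x ∈ {6, 23, 40, 57, 74, 91, 108, 125, …}.
The first of these with x mod 29 = 17 is 278.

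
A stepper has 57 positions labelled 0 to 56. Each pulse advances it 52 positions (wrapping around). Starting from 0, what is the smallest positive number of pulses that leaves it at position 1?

34

57 = 1·52 + 5
52 = 10·5 + 2
5 = 2·2 + 1
2 = 2·1 + 0
Back-substituting gives 52·34 ≡ 1 (mod 57).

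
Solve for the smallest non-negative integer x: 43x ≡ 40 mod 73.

23

The inverse of 43 mod 73 is 17 (since 43·17 = 731 ≡ 1).
Multiplying both sides by 17: x ≡ 17·40 = 680 ≡ 23 (mod 73).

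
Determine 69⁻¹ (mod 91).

91 = 1·69 + 22
69 = 3·22 + 3
22 = 7·3 + 1
3 = 3·1 + 0
Back-substituting gives 69·62 ≡ 1 (mod 91).

62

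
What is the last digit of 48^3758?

The units digit of 48^n cycles with period 4: 8, 4, 2, 6, …
3758 mod 4 = 2, so the last digit matches 8^2 = 4.

4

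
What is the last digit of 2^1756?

6

Powers of 2 mod 10 repeat with period 4: 2, 4, 8, 6.
1756 mod 4 = 0, so the last digit matches 2^4 = 6.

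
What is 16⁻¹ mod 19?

6

19 = 1·16 + 3
16 = 5·3 + 1
3 = 3·1 + 0
Back-substituting gives 16·6 ≡ 1 (mod 19).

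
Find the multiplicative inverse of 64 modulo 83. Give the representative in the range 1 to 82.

64·48 = 3072 = 37·83 + 1, so 64⁻¹ ≡ 48 (mod 83).

48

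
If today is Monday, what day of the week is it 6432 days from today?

Sunday

Dividing 6432 by 7 gives quotient 918 and remainder 6.
Monday + 6 days → Sunday.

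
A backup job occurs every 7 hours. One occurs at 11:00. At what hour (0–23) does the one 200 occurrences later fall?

200·7 = 1400.
1400 − 58·24 = 8, so 1400 ≡ 8 (mod 24).
(11 + 8) mod 24 = 19.

19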